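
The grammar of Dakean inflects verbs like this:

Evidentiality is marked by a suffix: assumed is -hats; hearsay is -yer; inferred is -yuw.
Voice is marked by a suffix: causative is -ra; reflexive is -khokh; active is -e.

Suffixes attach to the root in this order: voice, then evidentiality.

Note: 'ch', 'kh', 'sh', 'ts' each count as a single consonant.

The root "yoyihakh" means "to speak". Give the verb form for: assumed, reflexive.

yoyihakhkhokhhats

Attach voice reflexive -khokh → yoyihakhkhokh.
Attach evidentiality assumed -hats → yoyihakhkhokhhats.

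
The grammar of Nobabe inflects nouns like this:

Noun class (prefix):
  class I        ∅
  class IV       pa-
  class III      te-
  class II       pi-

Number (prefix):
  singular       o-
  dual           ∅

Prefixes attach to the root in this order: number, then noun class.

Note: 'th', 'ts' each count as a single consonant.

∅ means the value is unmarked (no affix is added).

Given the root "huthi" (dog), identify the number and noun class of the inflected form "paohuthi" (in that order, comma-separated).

Segment: pa-o-huthi.
number: o- → singular.
noun class: pa- → class IV.

singular, class IV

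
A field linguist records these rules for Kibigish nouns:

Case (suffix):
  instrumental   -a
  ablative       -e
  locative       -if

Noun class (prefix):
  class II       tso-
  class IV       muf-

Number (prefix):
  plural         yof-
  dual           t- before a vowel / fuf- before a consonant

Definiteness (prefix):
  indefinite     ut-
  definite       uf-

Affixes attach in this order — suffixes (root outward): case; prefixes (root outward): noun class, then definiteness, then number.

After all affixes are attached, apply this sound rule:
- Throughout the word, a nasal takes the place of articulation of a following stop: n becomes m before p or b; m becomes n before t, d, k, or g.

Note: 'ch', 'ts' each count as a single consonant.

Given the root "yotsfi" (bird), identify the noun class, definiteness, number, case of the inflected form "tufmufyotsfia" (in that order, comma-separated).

class IV, definite, dual, instrumental

Segment: t-uf-muf-yotsfi-a.
noun class: muf- → class IV.
definiteness: uf- → definite.
number: t/fuf- → dual.
case: -a → instrumental.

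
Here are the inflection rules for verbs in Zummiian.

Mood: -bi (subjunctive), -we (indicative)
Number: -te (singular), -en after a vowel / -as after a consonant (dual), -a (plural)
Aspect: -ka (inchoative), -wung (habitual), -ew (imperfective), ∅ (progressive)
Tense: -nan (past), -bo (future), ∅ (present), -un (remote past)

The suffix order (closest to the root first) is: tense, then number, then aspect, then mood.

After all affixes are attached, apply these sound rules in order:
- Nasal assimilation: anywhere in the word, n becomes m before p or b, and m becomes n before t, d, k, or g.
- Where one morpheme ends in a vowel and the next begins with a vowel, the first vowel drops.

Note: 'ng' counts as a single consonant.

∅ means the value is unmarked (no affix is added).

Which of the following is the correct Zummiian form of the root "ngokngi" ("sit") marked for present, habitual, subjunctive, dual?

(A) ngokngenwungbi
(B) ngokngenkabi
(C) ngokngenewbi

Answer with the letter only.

tense = present: zero marking, form stays ngokngi.
Attach number dual -en (after vowel 'i') → ngokngien.
Attach aspect habitual -wung → ngokngienwung.
Attach mood subjunctive -bi → ngokngienwungbi.
Nasal assimilation: no change.
Apply vowel deletion: ngokngienwungbi → ngokngenwungbi.
So the correct form is ngokngenwungbi, option (A).
(B) ngokngenkabi is wrong: it uses inchoative instead of habitual for aspect.
(C) ngokngenewbi is wrong: it uses imperfective instead of habitual for aspect.

A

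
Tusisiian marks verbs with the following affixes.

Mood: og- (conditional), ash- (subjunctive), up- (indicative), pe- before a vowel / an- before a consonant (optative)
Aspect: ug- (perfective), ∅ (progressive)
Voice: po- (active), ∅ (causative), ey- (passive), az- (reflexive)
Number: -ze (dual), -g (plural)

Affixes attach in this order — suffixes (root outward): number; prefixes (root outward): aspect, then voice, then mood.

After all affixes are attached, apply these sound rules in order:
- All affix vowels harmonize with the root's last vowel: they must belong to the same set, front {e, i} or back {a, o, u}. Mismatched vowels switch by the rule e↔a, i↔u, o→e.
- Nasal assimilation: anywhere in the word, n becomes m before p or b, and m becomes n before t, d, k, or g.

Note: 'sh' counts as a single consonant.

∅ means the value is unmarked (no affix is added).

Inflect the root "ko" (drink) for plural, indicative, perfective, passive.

Attach aspect perfective ug- → ugko.
Attach number plural -g → ugkog.
Attach voice passive ey- → eyugkog.
Attach mood indicative up- → upeyugkog.
Apply vowel harmony: upeyugkog → upayugkog.
Nasal assimilation: no change.

upayugkog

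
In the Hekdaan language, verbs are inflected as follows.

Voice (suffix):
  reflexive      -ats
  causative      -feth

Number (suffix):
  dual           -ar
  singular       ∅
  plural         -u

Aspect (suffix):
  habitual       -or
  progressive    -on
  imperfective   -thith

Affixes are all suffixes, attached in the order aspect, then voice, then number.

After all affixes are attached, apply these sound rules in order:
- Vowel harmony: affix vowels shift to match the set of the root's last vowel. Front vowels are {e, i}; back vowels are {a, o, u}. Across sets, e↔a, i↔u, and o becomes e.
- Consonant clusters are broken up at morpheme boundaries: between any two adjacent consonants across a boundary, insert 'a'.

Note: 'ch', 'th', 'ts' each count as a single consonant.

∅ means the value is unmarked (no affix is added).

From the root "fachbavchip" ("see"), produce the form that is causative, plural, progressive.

fachbavchipenafethi

Attach aspect progressive -on → fachbavchipon.
Attach voice causative -feth → fachbavchiponfeth.
Attach number plural -u → fachbavchiponfethu.
Apply vowel harmony: fachbavchiponfethu → fachbavchipenfethi.
Apply epenthesis: fachbavchipenfethi → fachbavchipenafethi.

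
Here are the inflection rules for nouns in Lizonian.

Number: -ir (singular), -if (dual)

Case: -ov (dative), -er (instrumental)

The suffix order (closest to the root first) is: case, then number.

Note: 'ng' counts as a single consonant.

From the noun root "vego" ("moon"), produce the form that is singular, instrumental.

Attach case instrumental -er → vegoer.
Attach number singular -ir → vegoerir.

vegoerir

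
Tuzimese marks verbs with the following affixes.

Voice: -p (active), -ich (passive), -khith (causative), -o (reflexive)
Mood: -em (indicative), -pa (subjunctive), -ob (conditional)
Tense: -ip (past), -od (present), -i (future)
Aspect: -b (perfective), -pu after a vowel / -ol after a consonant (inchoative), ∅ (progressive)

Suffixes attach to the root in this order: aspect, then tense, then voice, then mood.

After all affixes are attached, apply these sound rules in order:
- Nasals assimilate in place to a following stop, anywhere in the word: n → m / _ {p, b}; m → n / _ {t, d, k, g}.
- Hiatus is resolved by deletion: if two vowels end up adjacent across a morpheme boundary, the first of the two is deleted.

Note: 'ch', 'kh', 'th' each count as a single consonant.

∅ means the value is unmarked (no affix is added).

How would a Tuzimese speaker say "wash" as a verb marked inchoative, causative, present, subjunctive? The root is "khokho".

khokhopodkhithpa

Attach aspect inchoative -pu (after vowel 'o') → khokhopu.
Attach tense present -od → khokhopuod.
Attach voice causative -khith → khokhopuodkhith.
Attach mood subjunctive -pa → khokhopuodkhithpa.
Nasal assimilation: no change.
Apply vowel deletion: khokhopuodkhithpa → khokhopodkhithpa.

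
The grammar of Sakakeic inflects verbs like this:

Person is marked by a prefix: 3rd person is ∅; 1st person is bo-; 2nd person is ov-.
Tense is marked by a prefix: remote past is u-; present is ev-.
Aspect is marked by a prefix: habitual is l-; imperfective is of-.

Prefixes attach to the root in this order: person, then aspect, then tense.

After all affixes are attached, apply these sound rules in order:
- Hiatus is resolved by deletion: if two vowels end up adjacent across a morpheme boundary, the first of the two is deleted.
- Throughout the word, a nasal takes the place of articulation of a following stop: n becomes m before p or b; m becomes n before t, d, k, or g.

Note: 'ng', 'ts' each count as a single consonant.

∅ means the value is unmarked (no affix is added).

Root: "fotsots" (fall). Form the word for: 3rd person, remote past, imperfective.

person = 3rd person: zero marking, form stays fotsots.
Attach aspect imperfective of- → offotsots.
Attach tense remote past u- → uoffotsots.
Apply vowel deletion: uoffotsots → offotsots.
Nasal assimilation: no change.

offotsots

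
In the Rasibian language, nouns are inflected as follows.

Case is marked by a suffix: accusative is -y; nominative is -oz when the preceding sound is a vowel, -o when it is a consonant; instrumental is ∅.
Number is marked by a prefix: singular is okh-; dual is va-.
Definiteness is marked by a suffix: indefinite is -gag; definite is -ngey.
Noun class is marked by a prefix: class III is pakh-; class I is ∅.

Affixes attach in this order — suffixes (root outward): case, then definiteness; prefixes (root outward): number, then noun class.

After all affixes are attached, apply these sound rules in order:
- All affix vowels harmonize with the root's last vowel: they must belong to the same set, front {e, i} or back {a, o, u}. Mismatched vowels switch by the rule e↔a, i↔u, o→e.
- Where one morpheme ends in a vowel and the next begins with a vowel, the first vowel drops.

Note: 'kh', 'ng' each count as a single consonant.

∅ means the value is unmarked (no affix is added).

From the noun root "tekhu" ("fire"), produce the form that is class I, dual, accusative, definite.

vatekhuyngay

Attach case accusative -y → tekhuy.
Attach definiteness definite -ngey → tekhuyngey.
Attach number dual va- → vatekhuyngey.
noun class = class I: zero marking, form stays vatekhuyngey.
Apply vowel harmony: vatekhuyngey → vatekhuyngay.
Vowel deletion: no change.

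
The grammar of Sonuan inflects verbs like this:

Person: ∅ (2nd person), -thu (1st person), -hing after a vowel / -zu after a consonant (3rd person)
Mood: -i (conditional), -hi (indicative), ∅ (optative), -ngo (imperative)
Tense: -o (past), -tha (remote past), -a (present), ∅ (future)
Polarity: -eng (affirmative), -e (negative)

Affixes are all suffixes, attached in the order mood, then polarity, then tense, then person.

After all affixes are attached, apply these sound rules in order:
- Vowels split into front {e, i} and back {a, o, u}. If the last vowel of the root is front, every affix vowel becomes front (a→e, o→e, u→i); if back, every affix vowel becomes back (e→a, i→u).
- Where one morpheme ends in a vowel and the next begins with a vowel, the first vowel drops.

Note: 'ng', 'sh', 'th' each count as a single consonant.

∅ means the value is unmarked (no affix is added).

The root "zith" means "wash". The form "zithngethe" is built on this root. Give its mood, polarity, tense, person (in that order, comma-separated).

imperative, negative, remote past, 2nd person

Segment: zith-ngo-e-tha.
mood: -ngo → imperative.
polarity: -e → negative.
tense: -tha → remote past.
person: ∅ → 2nd person.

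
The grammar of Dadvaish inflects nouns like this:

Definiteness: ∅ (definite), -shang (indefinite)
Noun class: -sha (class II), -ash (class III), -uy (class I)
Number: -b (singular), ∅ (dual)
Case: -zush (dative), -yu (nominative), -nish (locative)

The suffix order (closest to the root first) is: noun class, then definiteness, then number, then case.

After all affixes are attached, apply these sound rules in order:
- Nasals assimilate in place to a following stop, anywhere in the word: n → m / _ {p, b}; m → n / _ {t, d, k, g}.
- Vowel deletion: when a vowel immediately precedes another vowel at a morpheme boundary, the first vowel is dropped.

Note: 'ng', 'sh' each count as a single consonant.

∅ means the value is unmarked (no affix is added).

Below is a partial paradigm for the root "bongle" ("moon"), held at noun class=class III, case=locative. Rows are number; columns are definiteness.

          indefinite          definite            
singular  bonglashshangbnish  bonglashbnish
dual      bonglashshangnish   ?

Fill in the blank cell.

Attach noun class class III -ash → bongleash.
definiteness = definite: zero marking, form stays bongleash.
number = dual: zero marking, form stays bongleash.
Attach case locative -nish → bongleashnish.
Nasal assimilation: no change.
Apply vowel deletion: bongleashnish → bonglashnish.

bonglashnish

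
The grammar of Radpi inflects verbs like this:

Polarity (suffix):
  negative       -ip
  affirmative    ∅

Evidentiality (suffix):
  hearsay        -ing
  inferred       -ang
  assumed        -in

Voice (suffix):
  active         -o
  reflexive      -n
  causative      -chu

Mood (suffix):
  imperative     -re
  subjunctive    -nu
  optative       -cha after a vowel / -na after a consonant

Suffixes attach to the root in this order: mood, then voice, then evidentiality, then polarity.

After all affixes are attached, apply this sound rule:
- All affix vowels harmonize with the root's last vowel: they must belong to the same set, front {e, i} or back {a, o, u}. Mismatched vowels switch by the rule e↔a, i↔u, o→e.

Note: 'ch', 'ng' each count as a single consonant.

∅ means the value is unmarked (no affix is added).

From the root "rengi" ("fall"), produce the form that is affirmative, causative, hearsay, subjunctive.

renginichiing

Attach mood subjunctive -nu → renginu.
Attach voice causative -chu → renginuchu.
Attach evidentiality hearsay -ing → renginuchuing.
polarity = affirmative: zero marking, form stays renginuchuing.
Apply vowel harmony: renginuchuing → renginichiing.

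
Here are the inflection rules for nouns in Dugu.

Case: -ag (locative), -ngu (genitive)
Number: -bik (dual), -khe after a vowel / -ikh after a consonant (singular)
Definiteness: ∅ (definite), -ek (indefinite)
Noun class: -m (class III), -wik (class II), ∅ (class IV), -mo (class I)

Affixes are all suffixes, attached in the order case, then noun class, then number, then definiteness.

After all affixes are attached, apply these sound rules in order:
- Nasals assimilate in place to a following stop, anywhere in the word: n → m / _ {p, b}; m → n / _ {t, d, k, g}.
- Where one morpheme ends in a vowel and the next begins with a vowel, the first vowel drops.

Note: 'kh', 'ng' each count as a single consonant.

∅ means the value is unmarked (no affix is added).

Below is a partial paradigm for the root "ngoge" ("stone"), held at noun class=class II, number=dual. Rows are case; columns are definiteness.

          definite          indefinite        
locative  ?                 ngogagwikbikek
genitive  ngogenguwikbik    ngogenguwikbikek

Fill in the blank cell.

Attach case locative -ag → ngogeag.
Attach noun class class II -wik → ngogeagwik.
Attach number dual -bik → ngogeagwikbik.
definiteness = definite: zero marking, form stays ngogeagwikbik.
Nasal assimilation: no change.
Apply vowel deletion: ngogeagwikbik → ngogagwikbik.

ngogagwikbik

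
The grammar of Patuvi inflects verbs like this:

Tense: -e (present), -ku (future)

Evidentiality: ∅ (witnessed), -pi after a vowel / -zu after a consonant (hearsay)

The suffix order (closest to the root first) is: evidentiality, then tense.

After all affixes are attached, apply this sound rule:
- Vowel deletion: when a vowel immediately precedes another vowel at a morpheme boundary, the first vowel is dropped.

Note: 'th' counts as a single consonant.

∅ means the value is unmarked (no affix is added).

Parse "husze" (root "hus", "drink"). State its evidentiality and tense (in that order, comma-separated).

Segment: hus-zu-e.
evidentiality: -pi/zu → hearsay.
tense: -e → present.

hearsay, present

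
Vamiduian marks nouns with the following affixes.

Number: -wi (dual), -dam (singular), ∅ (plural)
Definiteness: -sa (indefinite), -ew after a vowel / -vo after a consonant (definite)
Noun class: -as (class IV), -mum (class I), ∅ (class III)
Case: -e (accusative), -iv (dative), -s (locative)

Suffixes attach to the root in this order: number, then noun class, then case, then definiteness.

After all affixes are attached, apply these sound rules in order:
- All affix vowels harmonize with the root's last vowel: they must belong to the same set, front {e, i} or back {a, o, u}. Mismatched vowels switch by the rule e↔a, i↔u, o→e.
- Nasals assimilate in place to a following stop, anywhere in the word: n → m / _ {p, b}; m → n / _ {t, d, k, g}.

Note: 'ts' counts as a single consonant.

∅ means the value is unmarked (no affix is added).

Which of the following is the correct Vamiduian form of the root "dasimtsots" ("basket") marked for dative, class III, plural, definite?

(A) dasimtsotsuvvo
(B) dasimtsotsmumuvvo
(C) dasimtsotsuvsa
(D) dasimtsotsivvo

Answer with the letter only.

number = plural: zero marking, form stays dasimtsots.
noun class = class III: zero marking, form stays dasimtsots.
Attach case dative -iv → dasimtsotsiv.
Attach definiteness definite -vo (after consonant 'v') → dasimtsotsivvo.
Apply vowel harmony: dasimtsotsivvo → dasimtsotsuvvo.
Nasal assimilation: no change.
So the correct form is dasimtsotsuvvo, option (A).
(B) dasimtsotsmumuvvo is wrong: it uses class I instead of class III for noun class.
(D) dasimtsotsivvo is wrong: it fails to apply the sound rule(s).
(C) dasimtsotsuvsa is wrong: it uses indefinite instead of definite for definiteness.

A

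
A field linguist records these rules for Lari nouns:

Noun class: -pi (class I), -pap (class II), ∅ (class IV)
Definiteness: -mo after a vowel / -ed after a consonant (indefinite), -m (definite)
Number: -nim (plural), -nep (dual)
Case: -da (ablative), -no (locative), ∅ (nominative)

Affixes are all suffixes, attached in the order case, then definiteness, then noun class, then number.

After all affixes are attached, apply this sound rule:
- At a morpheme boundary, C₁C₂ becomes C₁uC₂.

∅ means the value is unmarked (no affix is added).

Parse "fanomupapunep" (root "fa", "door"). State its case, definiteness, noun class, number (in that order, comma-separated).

locative, definite, class II, dual

Segment: fa-no-m-pap-nep.
case: -no → locative.
definiteness: -m → definite.
noun class: -pap → class II.
number: -nep → dual.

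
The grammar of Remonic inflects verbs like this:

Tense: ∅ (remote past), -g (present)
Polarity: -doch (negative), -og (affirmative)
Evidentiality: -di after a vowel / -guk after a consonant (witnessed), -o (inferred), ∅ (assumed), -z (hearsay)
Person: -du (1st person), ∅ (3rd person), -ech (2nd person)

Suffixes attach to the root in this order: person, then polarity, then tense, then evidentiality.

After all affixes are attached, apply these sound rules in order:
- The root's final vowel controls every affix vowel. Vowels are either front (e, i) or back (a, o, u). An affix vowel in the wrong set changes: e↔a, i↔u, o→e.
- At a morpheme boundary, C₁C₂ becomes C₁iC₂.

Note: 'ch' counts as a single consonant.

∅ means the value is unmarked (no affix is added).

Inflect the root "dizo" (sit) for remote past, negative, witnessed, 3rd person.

person = 3rd person: zero marking, form stays dizo.
Attach polarity negative -doch → dizodoch.
tense = remote past: zero marking, form stays dizodoch.
Attach evidentiality witnessed -guk (after consonant 'ch') → dizodochguk.
Vowel harmony: no change.
Apply epenthesis: dizodochguk → dizodochiguk.

dizodochiguk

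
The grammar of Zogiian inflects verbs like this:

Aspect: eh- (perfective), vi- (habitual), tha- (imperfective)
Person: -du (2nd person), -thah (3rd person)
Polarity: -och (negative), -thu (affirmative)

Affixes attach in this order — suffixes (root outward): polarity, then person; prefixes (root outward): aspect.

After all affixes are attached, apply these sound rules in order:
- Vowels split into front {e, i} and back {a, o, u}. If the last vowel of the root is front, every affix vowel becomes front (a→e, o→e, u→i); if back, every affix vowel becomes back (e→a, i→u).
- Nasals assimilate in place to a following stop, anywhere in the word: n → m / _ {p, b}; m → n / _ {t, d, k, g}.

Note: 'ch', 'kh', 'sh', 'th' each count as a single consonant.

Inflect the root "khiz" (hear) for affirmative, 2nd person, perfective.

ehkhizthidi

Attach polarity affirmative -thu → khizthu.
Attach person 2nd person -du → khizthudu.
Attach aspect perfective eh- → ehkhizthudu.
Apply vowel harmony: ehkhizthudu → ehkhizthidi.
Nasal assimilation: no change.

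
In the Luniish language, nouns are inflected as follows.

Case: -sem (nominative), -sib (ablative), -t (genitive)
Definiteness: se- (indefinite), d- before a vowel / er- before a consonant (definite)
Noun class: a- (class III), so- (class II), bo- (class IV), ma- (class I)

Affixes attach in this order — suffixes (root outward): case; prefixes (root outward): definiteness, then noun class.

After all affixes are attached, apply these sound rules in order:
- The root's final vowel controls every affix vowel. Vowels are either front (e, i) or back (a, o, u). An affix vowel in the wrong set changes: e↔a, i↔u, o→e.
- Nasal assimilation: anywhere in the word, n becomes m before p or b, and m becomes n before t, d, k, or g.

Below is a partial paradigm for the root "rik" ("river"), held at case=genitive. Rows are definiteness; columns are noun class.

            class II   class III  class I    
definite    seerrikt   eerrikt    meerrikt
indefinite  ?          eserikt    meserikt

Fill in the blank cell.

seserikt

Attach definiteness indefinite se- → serik.
Attach noun class class II so- → soserik.
Attach case genitive -t → soserikt.
Apply vowel harmony: soserikt → seserikt.
Nasal assimilation: no change.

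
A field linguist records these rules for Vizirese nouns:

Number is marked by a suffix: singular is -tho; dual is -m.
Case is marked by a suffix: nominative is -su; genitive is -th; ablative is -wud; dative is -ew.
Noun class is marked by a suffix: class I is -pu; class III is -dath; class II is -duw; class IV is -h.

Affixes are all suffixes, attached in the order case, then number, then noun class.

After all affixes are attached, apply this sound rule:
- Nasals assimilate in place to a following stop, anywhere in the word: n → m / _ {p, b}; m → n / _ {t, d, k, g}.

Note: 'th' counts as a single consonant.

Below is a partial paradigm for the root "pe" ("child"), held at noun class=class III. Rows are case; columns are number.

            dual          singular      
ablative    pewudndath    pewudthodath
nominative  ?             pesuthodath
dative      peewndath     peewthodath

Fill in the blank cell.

Attach case nominative -su → pesu.
Attach number dual -m → pesum.
Attach noun class class III -dath → pesumdath.
Apply nasal assimilation: pesumdath → pesundath.

pesundath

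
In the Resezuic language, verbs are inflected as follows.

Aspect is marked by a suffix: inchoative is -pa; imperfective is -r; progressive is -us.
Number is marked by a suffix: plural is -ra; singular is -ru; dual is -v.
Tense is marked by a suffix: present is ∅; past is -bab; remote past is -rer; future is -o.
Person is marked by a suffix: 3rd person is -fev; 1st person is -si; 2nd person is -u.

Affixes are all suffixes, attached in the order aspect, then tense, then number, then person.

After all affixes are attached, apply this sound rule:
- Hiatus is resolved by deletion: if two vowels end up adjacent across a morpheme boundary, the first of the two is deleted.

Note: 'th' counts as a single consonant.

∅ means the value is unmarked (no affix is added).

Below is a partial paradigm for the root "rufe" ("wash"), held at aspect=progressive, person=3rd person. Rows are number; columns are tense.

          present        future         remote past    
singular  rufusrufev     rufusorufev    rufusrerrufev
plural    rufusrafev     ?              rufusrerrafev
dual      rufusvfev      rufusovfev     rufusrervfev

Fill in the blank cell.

rufusorafev

Attach aspect progressive -us → rufeus.
Attach tense future -o → rufeuso.
Attach number plural -ra → rufeusora.
Attach person 3rd person -fev → rufeusorafev.
Apply vowel deletion: rufeusorafev → rufusorafev.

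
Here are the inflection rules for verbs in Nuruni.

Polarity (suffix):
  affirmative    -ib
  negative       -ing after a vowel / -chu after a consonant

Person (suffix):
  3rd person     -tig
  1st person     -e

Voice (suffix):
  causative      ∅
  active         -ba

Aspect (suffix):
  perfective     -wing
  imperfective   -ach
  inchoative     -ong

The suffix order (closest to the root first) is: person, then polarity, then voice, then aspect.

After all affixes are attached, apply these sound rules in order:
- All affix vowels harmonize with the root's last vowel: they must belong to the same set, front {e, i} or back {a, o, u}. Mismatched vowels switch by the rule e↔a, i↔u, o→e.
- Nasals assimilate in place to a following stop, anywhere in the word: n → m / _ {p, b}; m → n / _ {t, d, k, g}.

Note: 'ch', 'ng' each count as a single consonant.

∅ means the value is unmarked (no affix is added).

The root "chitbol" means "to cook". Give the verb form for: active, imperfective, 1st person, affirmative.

Attach person 1st person -e → chitbole.
Attach polarity affirmative -ib → chitboleib.
Attach voice active -ba → chitboleibba.
Attach aspect imperfective -ach → chitboleibbaach.
Apply vowel harmony: chitboleibbaach → chitbolaubbaach.
Nasal assimilation: no change.

chitbolaubbaach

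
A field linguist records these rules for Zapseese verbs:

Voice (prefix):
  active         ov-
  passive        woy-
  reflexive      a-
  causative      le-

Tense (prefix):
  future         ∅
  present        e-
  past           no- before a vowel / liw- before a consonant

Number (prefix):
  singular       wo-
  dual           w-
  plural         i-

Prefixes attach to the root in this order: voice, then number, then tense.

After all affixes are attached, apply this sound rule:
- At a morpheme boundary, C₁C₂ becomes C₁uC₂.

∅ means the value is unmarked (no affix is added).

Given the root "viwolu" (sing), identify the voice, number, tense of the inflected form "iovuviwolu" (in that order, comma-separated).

active, plural, future

Segment: i-ov-viwolu.
voice: ov- → active.
number: i- → plural.
tense: ∅ → future.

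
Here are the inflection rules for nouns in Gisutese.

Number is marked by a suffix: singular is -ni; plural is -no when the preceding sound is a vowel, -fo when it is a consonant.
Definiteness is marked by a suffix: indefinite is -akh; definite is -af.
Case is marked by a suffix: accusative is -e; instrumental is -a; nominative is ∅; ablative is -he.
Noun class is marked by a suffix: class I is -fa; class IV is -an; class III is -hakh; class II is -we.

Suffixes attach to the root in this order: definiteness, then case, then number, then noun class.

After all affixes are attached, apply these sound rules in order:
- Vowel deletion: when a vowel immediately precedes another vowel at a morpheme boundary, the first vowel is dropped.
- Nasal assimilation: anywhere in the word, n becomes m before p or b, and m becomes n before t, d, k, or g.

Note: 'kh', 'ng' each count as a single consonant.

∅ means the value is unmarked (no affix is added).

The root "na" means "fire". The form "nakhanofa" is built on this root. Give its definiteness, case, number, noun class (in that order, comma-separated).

indefinite, instrumental, plural, class I

Segment: na-akh-a-no-fa.
definiteness: -akh → indefinite.
case: -a → instrumental.
number: -no/fo → plural.
noun class: -fa → class I.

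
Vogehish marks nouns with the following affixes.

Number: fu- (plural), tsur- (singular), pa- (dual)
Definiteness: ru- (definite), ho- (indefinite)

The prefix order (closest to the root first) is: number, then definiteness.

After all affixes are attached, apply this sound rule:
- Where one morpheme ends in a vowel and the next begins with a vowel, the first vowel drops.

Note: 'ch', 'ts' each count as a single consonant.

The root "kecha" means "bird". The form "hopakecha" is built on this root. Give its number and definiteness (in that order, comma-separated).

dual, indefinite

Segment: ho-pa-kecha.
number: pa- → dual.
definiteness: ho- → indefinite.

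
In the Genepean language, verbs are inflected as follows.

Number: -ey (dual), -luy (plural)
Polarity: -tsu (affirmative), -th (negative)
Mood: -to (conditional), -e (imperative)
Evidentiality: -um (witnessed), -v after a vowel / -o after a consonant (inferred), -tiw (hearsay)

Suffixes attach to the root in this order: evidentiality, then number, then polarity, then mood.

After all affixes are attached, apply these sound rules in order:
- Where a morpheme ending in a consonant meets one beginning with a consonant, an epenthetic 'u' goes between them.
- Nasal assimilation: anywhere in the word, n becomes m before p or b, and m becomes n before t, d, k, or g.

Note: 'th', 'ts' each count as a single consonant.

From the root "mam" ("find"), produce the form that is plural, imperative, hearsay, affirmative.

mamutiwuluyutsue

Attach evidentiality hearsay -tiw → mamtiw.
Attach number plural -luy → mamtiwluy.
Attach polarity affirmative -tsu → mamtiwluytsu.
Attach mood imperative -e → mamtiwluytsue.
Apply epenthesis: mamtiwluytsue → mamutiwuluyutsue.
Nasal assimilation: no change.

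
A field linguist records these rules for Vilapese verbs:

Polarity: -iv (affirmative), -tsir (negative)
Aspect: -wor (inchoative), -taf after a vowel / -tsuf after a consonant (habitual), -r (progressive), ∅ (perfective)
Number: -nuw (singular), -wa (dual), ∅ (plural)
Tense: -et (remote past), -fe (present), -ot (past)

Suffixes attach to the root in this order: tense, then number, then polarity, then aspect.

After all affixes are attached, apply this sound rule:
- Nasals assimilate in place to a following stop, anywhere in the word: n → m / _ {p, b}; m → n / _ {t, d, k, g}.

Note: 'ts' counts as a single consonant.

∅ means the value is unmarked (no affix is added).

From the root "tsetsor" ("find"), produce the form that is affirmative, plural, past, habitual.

tsetsorotivtsuf

Attach tense past -ot → tsetsorot.
number = plural: zero marking, form stays tsetsorot.
Attach polarity affirmative -iv → tsetsorotiv.
Attach aspect habitual -tsuf (after consonant 'v') → tsetsorotivtsuf.
Nasal assimilation: no change.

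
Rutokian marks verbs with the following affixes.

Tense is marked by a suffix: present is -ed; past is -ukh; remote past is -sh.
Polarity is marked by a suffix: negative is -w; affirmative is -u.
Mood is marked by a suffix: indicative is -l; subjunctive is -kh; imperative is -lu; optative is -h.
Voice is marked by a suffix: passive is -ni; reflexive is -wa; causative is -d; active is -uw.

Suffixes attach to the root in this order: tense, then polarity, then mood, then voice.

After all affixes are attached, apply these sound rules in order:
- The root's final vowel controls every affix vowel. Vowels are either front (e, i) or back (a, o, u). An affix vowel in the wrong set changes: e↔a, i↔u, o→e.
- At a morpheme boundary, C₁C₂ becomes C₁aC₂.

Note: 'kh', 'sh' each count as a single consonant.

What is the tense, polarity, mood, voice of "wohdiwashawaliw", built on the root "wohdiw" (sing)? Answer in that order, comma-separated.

remote past, negative, indicative, active

Segment: wohdiw-sh-w-l-uw.
tense: -sh → remote past.
polarity: -w → negative.
mood: -l → indicative.
voice: -uw → active.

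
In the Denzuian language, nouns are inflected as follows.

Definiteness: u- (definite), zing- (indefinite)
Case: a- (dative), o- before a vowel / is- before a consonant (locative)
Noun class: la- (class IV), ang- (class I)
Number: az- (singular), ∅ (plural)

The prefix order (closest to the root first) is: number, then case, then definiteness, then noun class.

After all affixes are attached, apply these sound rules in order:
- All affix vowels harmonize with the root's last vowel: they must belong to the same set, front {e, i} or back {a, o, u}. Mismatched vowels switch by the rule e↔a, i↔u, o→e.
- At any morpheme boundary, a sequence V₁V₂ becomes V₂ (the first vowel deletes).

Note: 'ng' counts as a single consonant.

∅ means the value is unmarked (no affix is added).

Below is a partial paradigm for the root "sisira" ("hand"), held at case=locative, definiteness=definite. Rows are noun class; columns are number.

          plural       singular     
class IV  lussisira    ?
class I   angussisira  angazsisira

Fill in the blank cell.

Attach number singular az- → azsisira.
Attach case locative o- (before vowel 'a') → oazsisira.
Attach definiteness definite u- → uoazsisira.
Attach noun class class IV la- → lauoazsisira.
Vowel harmony: no change.
Apply vowel deletion: lauoazsisira → lazsisira.

lazsisira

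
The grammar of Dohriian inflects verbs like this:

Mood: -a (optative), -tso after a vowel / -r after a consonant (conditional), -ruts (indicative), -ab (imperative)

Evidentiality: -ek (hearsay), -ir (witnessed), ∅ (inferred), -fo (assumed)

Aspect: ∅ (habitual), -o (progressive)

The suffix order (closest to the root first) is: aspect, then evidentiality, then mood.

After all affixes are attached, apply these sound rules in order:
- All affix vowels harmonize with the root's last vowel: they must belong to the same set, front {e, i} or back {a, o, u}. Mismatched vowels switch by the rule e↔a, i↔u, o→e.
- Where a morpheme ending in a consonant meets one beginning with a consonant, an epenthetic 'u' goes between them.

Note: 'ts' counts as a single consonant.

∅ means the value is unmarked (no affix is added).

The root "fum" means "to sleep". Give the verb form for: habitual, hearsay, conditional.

fumakur

aspect = habitual: zero marking, form stays fum.
Attach evidentiality hearsay -ek → fumek.
Attach mood conditional -r (after consonant 'k') → fumekr.
Apply vowel harmony: fumekr → fumakr.
Apply epenthesis: fumakr → fumakur.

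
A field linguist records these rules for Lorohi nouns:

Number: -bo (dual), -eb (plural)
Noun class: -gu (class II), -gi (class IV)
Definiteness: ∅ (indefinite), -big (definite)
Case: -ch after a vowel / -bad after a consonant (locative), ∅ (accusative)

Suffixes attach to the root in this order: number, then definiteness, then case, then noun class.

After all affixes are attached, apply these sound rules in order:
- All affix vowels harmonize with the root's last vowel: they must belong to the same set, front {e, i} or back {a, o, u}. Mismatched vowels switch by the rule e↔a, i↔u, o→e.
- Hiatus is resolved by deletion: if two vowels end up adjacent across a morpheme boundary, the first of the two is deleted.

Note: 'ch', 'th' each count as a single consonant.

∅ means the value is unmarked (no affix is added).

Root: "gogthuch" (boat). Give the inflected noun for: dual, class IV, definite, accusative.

Attach number dual -bo → gogthuchbo.
Attach definiteness definite -big → gogthuchbobig.
case = accusative: zero marking, form stays gogthuchbobig.
Attach noun class class IV -gi → gogthuchbobiggi.
Apply vowel harmony: gogthuchbobiggi → gogthuchbobuggu.
Vowel deletion: no change.

gogthuchbobuggu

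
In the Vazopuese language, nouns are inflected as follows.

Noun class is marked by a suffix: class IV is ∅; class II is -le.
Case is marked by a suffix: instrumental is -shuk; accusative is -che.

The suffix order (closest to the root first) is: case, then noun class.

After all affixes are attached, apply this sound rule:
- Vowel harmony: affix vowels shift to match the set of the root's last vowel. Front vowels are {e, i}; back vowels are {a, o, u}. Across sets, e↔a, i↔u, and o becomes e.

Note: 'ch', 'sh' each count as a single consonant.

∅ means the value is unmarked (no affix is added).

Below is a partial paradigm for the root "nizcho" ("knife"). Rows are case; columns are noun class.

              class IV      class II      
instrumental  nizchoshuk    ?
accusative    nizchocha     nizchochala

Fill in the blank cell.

Attach case instrumental -shuk → nizchoshuk.
Attach noun class class II -le → nizchoshukle.
Apply vowel harmony: nizchoshukle → nizchoshukla.

nizchoshukla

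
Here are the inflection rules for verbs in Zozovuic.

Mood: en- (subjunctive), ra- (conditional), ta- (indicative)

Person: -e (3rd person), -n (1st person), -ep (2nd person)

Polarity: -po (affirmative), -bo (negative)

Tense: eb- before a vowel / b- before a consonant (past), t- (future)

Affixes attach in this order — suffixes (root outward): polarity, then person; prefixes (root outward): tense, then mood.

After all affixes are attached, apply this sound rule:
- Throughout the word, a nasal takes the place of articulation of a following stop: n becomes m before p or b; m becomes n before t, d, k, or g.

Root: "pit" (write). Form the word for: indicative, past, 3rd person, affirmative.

Attach polarity affirmative -po → pitpo.
Attach tense past b- (before consonant 'p') → bpitpo.
Attach person 3rd person -e → bpitpoe.
Attach mood indicative ta- → tabpitpoe.
Nasal assimilation: no change.

tabpitpoe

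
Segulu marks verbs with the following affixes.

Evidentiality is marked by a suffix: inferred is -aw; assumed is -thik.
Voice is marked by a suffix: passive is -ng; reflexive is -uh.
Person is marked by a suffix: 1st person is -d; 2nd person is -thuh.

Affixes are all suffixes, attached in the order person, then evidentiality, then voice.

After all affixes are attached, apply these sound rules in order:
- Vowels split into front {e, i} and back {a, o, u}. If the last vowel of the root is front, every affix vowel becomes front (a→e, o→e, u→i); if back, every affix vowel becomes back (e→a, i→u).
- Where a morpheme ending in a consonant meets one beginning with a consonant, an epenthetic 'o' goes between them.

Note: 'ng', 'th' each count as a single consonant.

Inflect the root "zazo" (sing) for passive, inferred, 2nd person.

Attach person 2nd person -thuh → zazothuh.
Attach evidentiality inferred -aw → zazothuhaw.
Attach voice passive -ng → zazothuhawng.
Vowel harmony: no change.
Apply epenthesis: zazothuhawng → zazothuhawong.

zazothuhawong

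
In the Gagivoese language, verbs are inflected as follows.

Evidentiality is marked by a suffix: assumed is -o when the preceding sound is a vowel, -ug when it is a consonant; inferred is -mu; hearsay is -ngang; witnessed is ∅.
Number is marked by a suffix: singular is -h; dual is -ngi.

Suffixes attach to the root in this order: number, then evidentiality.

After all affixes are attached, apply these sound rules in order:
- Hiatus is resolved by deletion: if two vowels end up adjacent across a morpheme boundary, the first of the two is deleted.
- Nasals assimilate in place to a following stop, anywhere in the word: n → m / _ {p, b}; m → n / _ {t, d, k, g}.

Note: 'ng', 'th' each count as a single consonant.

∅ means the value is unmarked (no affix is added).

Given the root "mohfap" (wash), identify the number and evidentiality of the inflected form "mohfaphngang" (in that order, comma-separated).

singular, hearsay

Segment: mohfap-h-ngang.
number: -h → singular.
evidentiality: -ngang → hearsay.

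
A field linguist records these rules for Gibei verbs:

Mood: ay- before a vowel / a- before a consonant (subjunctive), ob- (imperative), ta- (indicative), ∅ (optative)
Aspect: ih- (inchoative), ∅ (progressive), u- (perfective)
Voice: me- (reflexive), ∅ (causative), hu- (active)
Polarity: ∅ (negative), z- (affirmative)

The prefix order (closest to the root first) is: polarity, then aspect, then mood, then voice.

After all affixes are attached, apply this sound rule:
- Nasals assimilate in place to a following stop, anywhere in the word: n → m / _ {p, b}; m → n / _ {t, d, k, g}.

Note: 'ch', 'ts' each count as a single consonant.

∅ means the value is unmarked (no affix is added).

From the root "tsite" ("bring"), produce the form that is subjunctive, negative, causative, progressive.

polarity = negative: zero marking, form stays tsite.
aspect = progressive: zero marking, form stays tsite.
Attach mood subjunctive a- (before consonant 'ts') → atsite.
voice = causative: zero marking, form stays atsite.
Nasal assimilation: no change.

atsite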